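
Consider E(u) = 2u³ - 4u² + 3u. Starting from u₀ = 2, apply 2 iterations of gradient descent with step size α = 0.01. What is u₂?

E′(u) = 6u² - 8u + 3
Step 1: E′(2) = 11; u₁ = 2 − 0.01·11 = 1.89
Step 2: E′(1.89) = 9.3126; u₂ = 1.89 − 0.01·9.3126 = 1.796874

1.796874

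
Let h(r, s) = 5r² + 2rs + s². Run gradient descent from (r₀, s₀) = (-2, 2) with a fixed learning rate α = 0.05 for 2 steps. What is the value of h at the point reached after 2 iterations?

3.8144

∇h = (10r + 2s, 2r + 2s)
(r₁, s₁) = (-2, 2) − 0.05·(-16, 0) = (-1.2, 2)
(r₂, s₂) = (-1.2, 2) − 0.05·(-8, 1.6) = (-0.8, 1.92)
h(-0.8, 1.92) = 3.8144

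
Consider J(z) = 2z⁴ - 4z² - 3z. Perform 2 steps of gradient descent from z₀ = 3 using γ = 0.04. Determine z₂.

24.44282112

J′(z) = 8z³ - 8z - 3
Step 1: J′(3) = 189; z₁ = 3 − 0.04·189 = -4.56
Step 2: J′(-4.56) = -725.070528; z₂ = -4.56 − 0.04·(-725.070528) = 24.44282112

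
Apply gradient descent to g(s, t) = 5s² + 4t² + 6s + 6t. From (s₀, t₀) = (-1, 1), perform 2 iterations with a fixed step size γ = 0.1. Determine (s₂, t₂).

(-0.6, -0.68)

∇g = (10s + 6, 8t + 6)
(s₁, t₁) = (-1, 1) − 0.1·(-4, 14) = (-0.6, -0.4)
(s₂, t₂) = (-0.6, -0.4) − 0.1·(0, 2.8) = (-0.6, -0.68)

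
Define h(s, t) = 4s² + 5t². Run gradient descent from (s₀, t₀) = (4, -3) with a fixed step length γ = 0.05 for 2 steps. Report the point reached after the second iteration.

(1.44, -0.75)

∇h = (8s, 10t)
(s₁, t₁) = (4, -3) − 0.05·(32, -30) = (2.4, -1.5)
(s₂, t₂) = (2.4, -1.5) − 0.05·(19.2, -15) = (1.44, -0.75)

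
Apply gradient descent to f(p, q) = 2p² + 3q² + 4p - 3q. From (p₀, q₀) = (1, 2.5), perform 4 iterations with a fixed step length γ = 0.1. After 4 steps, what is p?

-0.7408

∇f = (4p + 4, 6q - 3)
(p₁, q₁) = (1, 2.5) − 0.1·(8, 12) = (0.2, 1.3)
(p₂, q₂) = (0.2, 1.3) − 0.1·(4.8, 4.8) = (-0.28, 0.82)
(p₃, q₃) = (-0.28, 0.82) − 0.1·(2.88, 1.92) = (-0.568, 0.628)
(p₄, q₄) = (-0.568, 0.628) − 0.1·(1.728, 0.768) = (-0.7408, 0.5512)
p = -0.7408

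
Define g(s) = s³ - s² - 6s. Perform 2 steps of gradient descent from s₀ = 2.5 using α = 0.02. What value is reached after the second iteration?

g′(s) = 3s² - 2s - 6
s₁ = 2.5 − 0.02·7.75 = 2.345
s₂ = 2.345 − 0.02·5.807075 = 2.2288585

2.2288585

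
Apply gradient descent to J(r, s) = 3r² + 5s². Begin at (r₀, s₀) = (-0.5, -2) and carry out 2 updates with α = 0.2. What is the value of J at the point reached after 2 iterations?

20.0012

∇J = (6r, 10s)
Step 1: at (-0.5, -2), ∇J = (-3, -20) → (-0.5, -2) − 0.2·(-3, -20) = (0.1, 2)
Step 2: at (0.1, 2), ∇J = (0.6, 20) → (0.1, 2) − 0.2·(0.6, 20) = (-0.02, -2)
J(-0.02, -2) = 20.0012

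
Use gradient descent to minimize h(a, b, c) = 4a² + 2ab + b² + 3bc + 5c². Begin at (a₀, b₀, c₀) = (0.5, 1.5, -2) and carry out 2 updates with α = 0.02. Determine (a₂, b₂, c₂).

(0.2408, 1.5654, -1.4444)

∇h = (8a + 2b, 2a + 2b + 3c, 3b + 10c)
Step 1: at (0.5, 1.5, -2), ∇h = (7, -2, -15.5) → (0.5, 1.5, -2) − 0.02·(7, -2, -15.5) = (0.36, 1.54, -1.69)
Step 2: at (0.36, 1.54, -1.69), ∇h = (5.96, -1.27, -12.28) → (0.36, 1.54, -1.69) − 0.02·(5.96, -1.27, -12.28) = (0.2408, 1.5654, -1.4444)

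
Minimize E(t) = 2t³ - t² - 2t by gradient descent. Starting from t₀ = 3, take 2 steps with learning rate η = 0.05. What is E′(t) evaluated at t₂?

-0.309626

E′(t) = 6t² - 2t - 2
Step 1: E′(3) = 46; t₁ = 3 − 0.05·46 = 0.7
Step 2: E′(0.7) = -0.46; t₂ = 0.7 − 0.05·(-0.46) = 0.723
E′(t) at (0.723) = -0.309626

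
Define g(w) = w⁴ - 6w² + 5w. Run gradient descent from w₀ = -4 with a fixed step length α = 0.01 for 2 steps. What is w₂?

g′(w) = 4w³ - 12w + 5
Step 1: g′(-4) = -203; w₁ = -4 − 0.01·(-203) = -1.97
Step 2: g′(-1.97) = -1.941492; w₂ = -1.97 − 0.01·(-1.941492) = -1.95058508

-1.95058508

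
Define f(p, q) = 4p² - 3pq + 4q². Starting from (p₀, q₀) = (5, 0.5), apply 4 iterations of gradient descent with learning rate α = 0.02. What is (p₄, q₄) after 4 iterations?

(2.63711376, 0.97143624)

∇f = (8p - 3q, -3p + 8q)
(p₁, q₁) = (5, 0.5) − 0.02·(38.5, -11) = (4.23, 0.72)
(p₂, q₂) = (4.23, 0.72) − 0.02·(31.68, -6.93) = (3.5964, 0.8586)
(p₃, q₃) = (3.5964, 0.8586) − 0.02·(26.1954, -3.9204) = (3.072492, 0.937008)
(p₄, q₄) = (3.072492, 0.937008) − 0.02·(21.768912, -1.721412) = (2.63711376, 0.97143624)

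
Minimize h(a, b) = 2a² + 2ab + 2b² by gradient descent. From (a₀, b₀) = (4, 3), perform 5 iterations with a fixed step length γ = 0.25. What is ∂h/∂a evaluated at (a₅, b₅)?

-0.625

∇h = (4a + 2b, 2a + 4b)
Step 1: at (4, 3), ∇h = (22, 20) → (4, 3) − 0.25·(22, 20) = (-1.5, -2)
Step 2: at (-1.5, -2), ∇h = (-10, -11) → (-1.5, -2) − 0.25·(-10, -11) = (1, 0.75)
Step 3: at (1, 0.75), ∇h = (5.5, 5) → (1, 0.75) − 0.25·(5.5, 5) = (-0.375, -0.5)
Step 4: at (-0.375, -0.5), ∇h = (-2.5, -2.75) → (-0.375, -0.5) − 0.25·(-2.5, -2.75) = (0.25, 0.1875)
Step 5: at (0.25, 0.1875), ∇h = (1.375, 1.25) → (0.25, 0.1875) − 0.25·(1.375, 1.25) = (-0.09375, -0.125)
∂h/∂a at (-0.09375, -0.125) = -0.625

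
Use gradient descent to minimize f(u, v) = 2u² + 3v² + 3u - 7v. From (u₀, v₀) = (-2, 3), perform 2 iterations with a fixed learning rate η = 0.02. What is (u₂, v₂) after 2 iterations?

∇f = (4u + 3, 6v - 7)
(u₁, v₁) = (-2, 3) − 0.02·(-5, 11) = (-1.9, 2.78)
(u₂, v₂) = (-1.9, 2.78) − 0.02·(-4.6, 9.68) = (-1.808, 2.5864)

(-1.808, 2.5864)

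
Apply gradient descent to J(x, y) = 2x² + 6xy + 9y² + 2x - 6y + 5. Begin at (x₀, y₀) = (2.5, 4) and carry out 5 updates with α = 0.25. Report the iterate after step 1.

∇J = (4x + 6y + 2, 6x + 18y - 6)
(x₁, y₁) = (2.5, 4) − 0.25·(36, 81) = (-6.5, -16.25)

(-6.5, -16.25)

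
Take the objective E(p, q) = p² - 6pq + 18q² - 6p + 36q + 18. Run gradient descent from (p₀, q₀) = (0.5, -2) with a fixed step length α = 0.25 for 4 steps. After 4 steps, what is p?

839.84375

∇E = (2p - 6q - 6, -6p + 36q + 36)
Step 1: at (0.5, -2), ∇E = (7, -39) → (0.5, -2) − 0.25·(7, -39) = (-1.25, 7.75)
Step 2: at (-1.25, 7.75), ∇E = (-55, 322.5) → (-1.25, 7.75) − 0.25·(-55, 322.5) = (12.5, -72.875)
Step 3: at (12.5, -72.875), ∇E = (456.25, -2662.5) → (12.5, -72.875) − 0.25·(456.25, -2662.5) = (-101.5625, 592.75)
Step 4: at (-101.5625, 592.75), ∇E = (-3765.625, 21984.375) → (-101.5625, 592.75) − 0.25·(-3765.625, 21984.375) = (839.84375, -4903.34375)
p = 839.84375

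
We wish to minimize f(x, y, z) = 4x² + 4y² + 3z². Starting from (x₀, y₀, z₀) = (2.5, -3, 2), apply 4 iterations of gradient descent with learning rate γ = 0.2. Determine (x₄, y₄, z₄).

∇f = (8x, 8y, 6z)
(x₁, y₁, z₁) = (2.5, -3, 2) − 0.2·(20, -24, 12) = (-1.5, 1.8, -0.4)
(x₂, y₂, z₂) = (-1.5, 1.8, -0.4) − 0.2·(-12, 14.4, -2.4) = (0.9, -1.08, 0.08)
(x₃, y₃, z₃) = (0.9, -1.08, 0.08) − 0.2·(7.2, -8.64, 0.48) = (-0.54, 0.648, -0.016)
(x₄, y₄, z₄) = (-0.54, 0.648, -0.016) − 0.2·(-4.32, 5.184, -0.096) = (0.324, -0.3888, 0.0032)

(0.324, -0.3888, 0.0032)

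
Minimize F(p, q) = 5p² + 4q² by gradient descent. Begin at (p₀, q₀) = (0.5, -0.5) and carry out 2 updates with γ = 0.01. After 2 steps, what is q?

∇F = (10p, 8q)
Step 1: at (0.5, -0.5), ∇F = (5, -4) → (0.5, -0.5) − 0.01·(5, -4) = (0.45, -0.46)
Step 2: at (0.45, -0.46), ∇F = (4.5, -3.68) → (0.45, -0.46) − 0.01·(4.5, -3.68) = (0.405, -0.4232)
q = -0.4232

-0.4232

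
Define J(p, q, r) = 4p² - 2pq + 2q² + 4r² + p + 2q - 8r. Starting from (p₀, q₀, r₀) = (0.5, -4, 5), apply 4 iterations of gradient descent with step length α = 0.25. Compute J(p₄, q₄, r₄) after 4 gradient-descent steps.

∇J = (8p - 2q + 1, -2p + 4q + 2, 8r - 8)
Step 1: at (0.5, -4, 5), ∇J = (13, -15, 32) → (0.5, -4, 5) − 0.25·(13, -15, 32) = (-2.75, -0.25, -3)
Step 2: at (-2.75, -0.25, -3), ∇J = (-20.5, 6.5, -32) → (-2.75, -0.25, -3) − 0.25·(-20.5, 6.5, -32) = (2.375, -1.875, 5)
Step 3: at (2.375, -1.875, 5), ∇J = (23.75, -10.25, 32) → (2.375, -1.875, 5) − 0.25·(23.75, -10.25, 32) = (-3.5625, 0.6875, -3)
Step 4: at (-3.5625, 0.6875, -3), ∇J = (-28.875, 11.875, -32) → (-3.5625, 0.6875, -3) − 0.25·(-28.875, 11.875, -32) = (3.65625, -2.28125, 5)
J(3.65625, -2.28125, 5) = 139.65625

139.65625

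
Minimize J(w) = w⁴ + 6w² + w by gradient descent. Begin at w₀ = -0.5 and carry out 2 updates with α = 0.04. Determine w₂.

J′(w) = 4w³ + 12w + 1
w₁ = -0.5 − 0.04·(-5.5) = -0.28
w₂ = -0.28 − 0.04·(-2.447808) = -0.18208768

-0.18208768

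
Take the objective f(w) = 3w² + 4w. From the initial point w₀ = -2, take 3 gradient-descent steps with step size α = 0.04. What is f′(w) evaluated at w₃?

f′(w) = 6w + 4
Step 1: f′(-2) = -8; w₁ = -2 − 0.04·(-8) = -1.68
Step 2: f′(-1.68) = -6.08; w₂ = -1.68 − 0.04·(-6.08) = -1.4368
Step 3: f′(-1.4368) = -4.6208; w₃ = -1.4368 − 0.04·(-4.6208) = -1.251968
f′(w) at (-1.251968) = -3.511808

-3.511808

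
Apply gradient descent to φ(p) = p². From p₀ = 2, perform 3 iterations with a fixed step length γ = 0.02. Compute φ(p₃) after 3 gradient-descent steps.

φ′(p) = 2p
Step 1: φ′(2) = 4; p₁ = 2 − 0.02·4 = 1.92
Step 2: φ′(1.92) = 3.84; p₂ = 1.92 − 0.02·3.84 = 1.8432
Step 3: φ′(1.8432) = 3.6864; p₃ = 1.8432 − 0.02·3.6864 = 1.769472
φ(1.769472) = 3.131031158784

3.131031158784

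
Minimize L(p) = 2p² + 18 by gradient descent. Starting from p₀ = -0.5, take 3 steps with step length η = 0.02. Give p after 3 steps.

-0.389344

L′(p) = 4p
p₁ = -0.5 − 0.02·(-2) = -0.46
p₂ = -0.46 − 0.02·(-1.84) = -0.4232
p₃ = -0.4232 − 0.02·(-1.6928) = -0.389344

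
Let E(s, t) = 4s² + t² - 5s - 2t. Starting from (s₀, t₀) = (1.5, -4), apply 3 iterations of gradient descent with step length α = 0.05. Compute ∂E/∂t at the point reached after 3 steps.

-7.29

∇E = (8s - 5, 2t - 2)
(s₁, t₁) = (1.5, -4) − 0.05·(7, -10) = (1.15, -3.5)
(s₂, t₂) = (1.15, -3.5) − 0.05·(4.2, -9) = (0.94, -3.05)
(s₃, t₃) = (0.94, -3.05) − 0.05·(2.52, -8.1) = (0.814, -2.645)
∂E/∂t at (0.814, -2.645) = -7.29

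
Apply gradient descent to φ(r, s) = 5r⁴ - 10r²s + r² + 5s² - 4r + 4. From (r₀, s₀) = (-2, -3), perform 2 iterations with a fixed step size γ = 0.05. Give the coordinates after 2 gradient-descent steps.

∇φ = (20r³ - 20rs + 2r - 4, -10r² + 10s)
(r₁, s₁) = (-2, -3) − 0.05·(-288, -70) = (12.4, 0.5)
(r₂, s₂) = (12.4, 0.5) − 0.05·(38029.28, -1532.6) = (-1889.064, 77.13)

(-1889.064, 77.13)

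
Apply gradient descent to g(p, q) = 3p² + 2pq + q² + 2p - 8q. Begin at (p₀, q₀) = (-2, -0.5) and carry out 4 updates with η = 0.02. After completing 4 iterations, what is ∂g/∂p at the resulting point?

-5.057728

∇g = (6p + 2q + 2, 2p + 2q - 8)
Step 1: at (-2, -0.5), ∇g = (-11, -13) → (-2, -0.5) − 0.02·(-11, -13) = (-1.78, -0.24)
Step 2: at (-1.78, -0.24), ∇g = (-9.16, -12.04) → (-1.78, -0.24) − 0.02·(-9.16, -12.04) = (-1.5968, 0.0008)
Step 3: at (-1.5968, 0.0008), ∇g = (-7.5792, -11.192) → (-1.5968, 0.0008) − 0.02·(-7.5792, -11.192) = (-1.445216, 0.22464)
Step 4: at (-1.445216, 0.22464), ∇g = (-6.222016, -10.441152) → (-1.445216, 0.22464) − 0.02·(-6.222016, -10.441152) = (-1.32077568, 0.43346304)
∂g/∂p at (-1.32077568, 0.43346304) = -5.057728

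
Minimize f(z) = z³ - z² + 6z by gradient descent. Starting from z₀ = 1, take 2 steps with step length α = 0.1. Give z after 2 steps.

-0.267

f′(z) = 3z² - 2z + 6
Step 1: f′(1) = 7; z₁ = 1 − 0.1·7 = 0.3
Step 2: f′(0.3) = 5.67; z₂ = 0.3 − 0.1·5.67 = -0.267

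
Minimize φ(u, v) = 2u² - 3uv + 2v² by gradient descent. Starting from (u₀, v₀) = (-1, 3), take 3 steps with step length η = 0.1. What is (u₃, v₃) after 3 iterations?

∇φ = (4u - 3v, -3u + 4v)
Step 1: at (-1, 3), ∇φ = (-13, 15) → (-1, 3) − 0.1·(-13, 15) = (0.3, 1.5)
Step 2: at (0.3, 1.5), ∇φ = (-3.3, 5.1) → (0.3, 1.5) − 0.1·(-3.3, 5.1) = (0.63, 0.99)
Step 3: at (0.63, 0.99), ∇φ = (-0.45, 2.07) → (0.63, 0.99) − 0.1·(-0.45, 2.07) = (0.675, 0.783)

(0.675, 0.783)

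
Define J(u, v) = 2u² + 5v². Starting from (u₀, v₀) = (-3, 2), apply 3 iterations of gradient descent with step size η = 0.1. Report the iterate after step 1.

(-1.8, 0)

∇J = (4u, 10v)
(u₁, v₁) = (-3, 2) − 0.1·(-12, 20) = (-1.8, 0)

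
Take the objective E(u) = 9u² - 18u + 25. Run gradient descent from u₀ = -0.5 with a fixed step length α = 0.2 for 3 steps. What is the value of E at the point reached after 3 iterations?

6271.544464

E′(u) = 18u - 18
Step 1: E′(-0.5) = -27; u₁ = -0.5 − 0.2·(-27) = 4.9
Step 2: E′(4.9) = 70.2; u₂ = 4.9 − 0.2·70.2 = -9.14
Step 3: E′(-9.14) = -182.52; u₃ = -9.14 − 0.2·(-182.52) = 27.364
E(27.364) = 6271.544464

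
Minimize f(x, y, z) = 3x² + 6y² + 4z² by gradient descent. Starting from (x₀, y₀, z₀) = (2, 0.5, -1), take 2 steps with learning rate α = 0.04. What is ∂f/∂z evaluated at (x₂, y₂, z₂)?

∇f = (6x, 12y, 8z)
(x₁, y₁, z₁) = (2, 0.5, -1) − 0.04·(12, 6, -8) = (1.52, 0.26, -0.68)
(x₂, y₂, z₂) = (1.52, 0.26, -0.68) − 0.04·(9.12, 3.12, -5.44) = (1.1552, 0.1352, -0.4624)
∂f/∂z at (1.1552, 0.1352, -0.4624) = -3.6992

-3.6992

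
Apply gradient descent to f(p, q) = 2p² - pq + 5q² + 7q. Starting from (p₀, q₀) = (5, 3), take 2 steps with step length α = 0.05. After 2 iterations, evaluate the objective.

26.55080625

∇f = (4p - q, -p + 10q + 7)
Step 1: at (5, 3), ∇f = (17, 32) → (5, 3) − 0.05·(17, 32) = (4.15, 1.4)
Step 2: at (4.15, 1.4), ∇f = (15.2, 16.85) → (4.15, 1.4) − 0.05·(15.2, 16.85) = (3.39, 0.5575)
f(3.39, 0.5575) = 26.55080625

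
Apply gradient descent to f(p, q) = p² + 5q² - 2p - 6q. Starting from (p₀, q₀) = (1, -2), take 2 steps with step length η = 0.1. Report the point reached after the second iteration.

∇f = (2p - 2, 10q - 6)
Step 1: at (1, -2), ∇f = (0, -26) → (1, -2) − 0.1·(0, -26) = (1, 0.6)
Step 2: at (1, 0.6), ∇f = (0, 0) → (1, 0.6) − 0.1·(0, 0) = (1, 0.6)

(1, 0.6)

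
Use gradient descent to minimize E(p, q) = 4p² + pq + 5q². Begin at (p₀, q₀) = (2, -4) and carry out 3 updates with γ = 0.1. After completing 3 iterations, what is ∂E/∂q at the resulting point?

∇E = (8p + q, p + 10q)
Step 1: at (2, -4), ∇E = (12, -38) → (2, -4) − 0.1·(12, -38) = (0.8, -0.2)
Step 2: at (0.8, -0.2), ∇E = (6.2, -1.2) → (0.8, -0.2) − 0.1·(6.2, -1.2) = (0.18, -0.08)
Step 3: at (0.18, -0.08), ∇E = (1.36, -0.62) → (0.18, -0.08) − 0.1·(1.36, -0.62) = (0.044, -0.018)
∂E/∂q at (0.044, -0.018) = -0.136

-0.136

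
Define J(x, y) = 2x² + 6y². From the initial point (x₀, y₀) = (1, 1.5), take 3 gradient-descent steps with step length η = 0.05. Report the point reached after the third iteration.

∇J = (4x, 12y)
Step 1: at (1, 1.5), ∇J = (4, 18) → (1, 1.5) − 0.05·(4, 18) = (0.8, 0.6)
Step 2: at (0.8, 0.6), ∇J = (3.2, 7.2) → (0.8, 0.6) − 0.05·(3.2, 7.2) = (0.64, 0.24)
Step 3: at (0.64, 0.24), ∇J = (2.56, 2.88) → (0.64, 0.24) − 0.05·(2.56, 2.88) = (0.512, 0.096)

(0.512, 0.096)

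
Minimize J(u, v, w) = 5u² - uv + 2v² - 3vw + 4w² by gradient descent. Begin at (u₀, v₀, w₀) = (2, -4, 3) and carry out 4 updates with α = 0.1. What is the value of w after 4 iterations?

∇J = (10u - v, -u + 4v - 3w, -3v + 8w)
(u₁, v₁, w₁) = (2, -4, 3) − 0.1·(24, -27, 36) = (-0.4, -1.3, -0.6)
(u₂, v₂, w₂) = (-0.4, -1.3, -0.6) − 0.1·(-2.7, -3, -0.9) = (-0.13, -1, -0.51)
(u₃, v₃, w₃) = (-0.13, -1, -0.51) − 0.1·(-0.3, -2.34, -1.08) = (-0.1, -0.766, -0.402)
(u₄, v₄, w₄) = (-0.1, -0.766, -0.402) − 0.1·(-0.234, -1.758, -0.918) = (-0.0766, -0.5902, -0.3102)
w = -0.3102

-0.3102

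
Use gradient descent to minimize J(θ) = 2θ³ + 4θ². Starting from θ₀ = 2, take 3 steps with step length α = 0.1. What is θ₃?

J′(θ) = 6θ² + 8θ
Step 1: J′(2) = 40; θ₁ = 2 − 0.1·40 = -2
Step 2: J′(-2) = 8; θ₂ = -2 − 0.1·8 = -2.8
Step 3: J′(-2.8) = 24.64; θ₃ = -2.8 − 0.1·24.64 = -5.264

-5.264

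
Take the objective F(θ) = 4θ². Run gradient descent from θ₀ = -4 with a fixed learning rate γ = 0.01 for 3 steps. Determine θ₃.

-3.114752

F′(θ) = 8θ
Step 1: F′(-4) = -32; θ₁ = -4 − 0.01·(-32) = -3.68
Step 2: F′(-3.68) = -29.44; θ₂ = -3.68 − 0.01·(-29.44) = -3.3856
Step 3: F′(-3.3856) = -27.0848; θ₃ = -3.3856 − 0.01·(-27.0848) = -3.114752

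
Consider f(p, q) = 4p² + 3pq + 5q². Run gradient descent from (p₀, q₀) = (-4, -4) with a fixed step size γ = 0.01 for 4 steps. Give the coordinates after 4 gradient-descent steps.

(-2.52144292, -2.280009)

∇f = (8p + 3q, 3p + 10q)
(p₁, q₁) = (-4, -4) − 0.01·(-44, -52) = (-3.56, -3.48)
(p₂, q₂) = (-3.56, -3.48) − 0.01·(-38.92, -45.48) = (-3.1708, -3.0252)
(p₃, q₃) = (-3.1708, -3.0252) − 0.01·(-34.442, -39.7644) = (-2.82638, -2.627556)
(p₄, q₄) = (-2.82638, -2.627556) − 0.01·(-30.493708, -34.7547) = (-2.52144292, -2.280009)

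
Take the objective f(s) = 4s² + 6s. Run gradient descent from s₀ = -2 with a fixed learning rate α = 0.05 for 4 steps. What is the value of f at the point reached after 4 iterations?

f′(s) = 8s + 6
Step 1: f′(-2) = -10; s₁ = -2 − 0.05·(-10) = -1.5
Step 2: f′(-1.5) = -6; s₂ = -1.5 − 0.05·(-6) = -1.2
Step 3: f′(-1.2) = -3.6; s₃ = -1.2 − 0.05·(-3.6) = -1.02
Step 4: f′(-1.02) = -2.16; s₄ = -1.02 − 0.05·(-2.16) = -0.912
f(-0.912) = -2.145024

-2.145024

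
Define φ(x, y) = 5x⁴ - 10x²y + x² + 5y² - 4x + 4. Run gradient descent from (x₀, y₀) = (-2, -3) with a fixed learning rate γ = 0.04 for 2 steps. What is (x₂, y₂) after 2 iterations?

∇φ = (20x³ - 20xy + 2x - 4, -10x² + 10y)
Step 1: at (-2, -3), ∇φ = (-288, -70) → (-2, -3) − 0.04·(-288, -70) = (9.52, -0.2)
Step 2: at (9.52, -0.2), ∇φ = (17309.14816, -908.304) → (9.52, -0.2) − 0.04·(17309.14816, -908.304) = (-682.8459264, 36.13216)

(-682.8459264, 36.13216)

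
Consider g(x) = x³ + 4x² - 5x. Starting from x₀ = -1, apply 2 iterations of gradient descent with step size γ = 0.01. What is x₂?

g′(x) = 3x² + 8x - 5
Step 1: g′(-1) = -10; x₁ = -1 − 0.01·(-10) = -0.9
Step 2: g′(-0.9) = -9.77; x₂ = -0.9 − 0.01·(-9.77) = -0.8023

-0.8023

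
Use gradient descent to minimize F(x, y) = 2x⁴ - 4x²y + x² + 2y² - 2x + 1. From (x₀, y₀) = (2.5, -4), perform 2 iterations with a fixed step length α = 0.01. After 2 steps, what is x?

∇F = (8x³ - 8xy + 2x - 2, -4x² + 4y)
Step 1: at (2.5, -4), ∇F = (208, -41) → (2.5, -4) − 0.01·(208, -41) = (0.42, -3.59)
Step 2: at (0.42, -3.59), ∇F = (11.495104, -15.0656) → (0.42, -3.59) − 0.01·(11.495104, -15.0656) = (0.30504896, -3.439344)
x = 0.30504896

0.30504896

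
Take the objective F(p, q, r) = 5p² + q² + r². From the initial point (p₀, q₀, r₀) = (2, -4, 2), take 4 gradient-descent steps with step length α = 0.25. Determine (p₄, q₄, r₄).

∇F = (10p, 2q, 2r)
(p₁, q₁, r₁) = (2, -4, 2) − 0.25·(20, -8, 4) = (-3, -2, 1)
(p₂, q₂, r₂) = (-3, -2, 1) − 0.25·(-30, -4, 2) = (4.5, -1, 0.5)
(p₃, q₃, r₃) = (4.5, -1, 0.5) − 0.25·(45, -2, 1) = (-6.75, -0.5, 0.25)
(p₄, q₄, r₄) = (-6.75, -0.5, 0.25) − 0.25·(-67.5, -1, 0.5) = (10.125, -0.25, 0.125)

(10.125, -0.25, 0.125)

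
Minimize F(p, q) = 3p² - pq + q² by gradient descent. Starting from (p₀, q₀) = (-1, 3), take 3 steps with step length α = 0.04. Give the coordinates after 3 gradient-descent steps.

∇F = (6p - q, -p + 2q)
(p₁, q₁) = (-1, 3) − 0.04·(-9, 7) = (-0.64, 2.72)
(p₂, q₂) = (-0.64, 2.72) − 0.04·(-6.56, 6.08) = (-0.3776, 2.4768)
(p₃, q₃) = (-0.3776, 2.4768) − 0.04·(-4.7424, 5.3312) = (-0.187904, 2.263552)

(-0.187904, 2.263552)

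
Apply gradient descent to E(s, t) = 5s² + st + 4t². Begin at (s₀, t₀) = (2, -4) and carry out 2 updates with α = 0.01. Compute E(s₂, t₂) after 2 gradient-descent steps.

55.38840884

∇E = (10s + t, s + 8t)
(s₁, t₁) = (2, -4) − 0.01·(16, -30) = (1.84, -3.7)
(s₂, t₂) = (1.84, -3.7) − 0.01·(14.7, -27.76) = (1.693, -3.4224)
E(1.693, -3.4224) = 55.38840884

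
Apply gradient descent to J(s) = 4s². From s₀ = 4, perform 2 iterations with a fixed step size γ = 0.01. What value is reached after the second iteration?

J′(s) = 8s
s₁ = 4 − 0.01·32 = 3.68
s₂ = 3.68 − 0.01·29.44 = 3.3856

3.3856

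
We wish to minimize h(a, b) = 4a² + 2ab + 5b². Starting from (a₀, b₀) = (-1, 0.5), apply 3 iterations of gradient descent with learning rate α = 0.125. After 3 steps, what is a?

∇h = (8a + 2b, 2a + 10b)
(a₁, b₁) = (-1, 0.5) − 0.125·(-7, 3) = (-0.125, 0.125)
(a₂, b₂) = (-0.125, 0.125) − 0.125·(-0.75, 1) = (-0.03125, 0)
(a₃, b₃) = (-0.03125, 0) − 0.125·(-0.25, -0.0625) = (0, 0.0078125)
a = 0

0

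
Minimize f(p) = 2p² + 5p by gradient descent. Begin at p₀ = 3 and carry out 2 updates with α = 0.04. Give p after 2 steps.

f′(p) = 4p + 5
p₁ = 3 − 0.04·17 = 2.32
p₂ = 2.32 − 0.04·14.28 = 1.7488

1.7488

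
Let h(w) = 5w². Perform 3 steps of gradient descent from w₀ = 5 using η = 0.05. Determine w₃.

h′(w) = 10w
w₁ = 5 − 0.05·50 = 2.5
w₂ = 2.5 − 0.05·25 = 1.25
w₃ = 1.25 − 0.05·12.5 = 0.625

0.625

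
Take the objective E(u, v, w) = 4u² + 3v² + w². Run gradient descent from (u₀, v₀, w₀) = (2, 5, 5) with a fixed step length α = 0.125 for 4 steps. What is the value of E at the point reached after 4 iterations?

∇E = (8u, 6v, 2w)
Step 1: at (2, 5, 5), ∇E = (16, 30, 10) → (2, 5, 5) − 0.125·(16, 30, 10) = (0, 1.25, 3.75)
Step 2: at (0, 1.25, 3.75), ∇E = (0, 7.5, 7.5) → (0, 1.25, 3.75) − 0.125·(0, 7.5, 7.5) = (0, 0.3125, 2.8125)
Step 3: at (0, 0.3125, 2.8125), ∇E = (0, 1.875, 5.625) → (0, 0.3125, 2.8125) − 0.125·(0, 1.875, 5.625) = (0, 0.078125, 2.109375)
Step 4: at (0, 0.078125, 2.109375), ∇E = (0, 0.46875, 4.21875) → (0, 0.078125, 2.109375) − 0.125·(0, 0.46875, 4.21875) = (0, 0.01953125, 1.58203125)
E(0, 0.01953125, 1.58203125) = 2.50396728515625

2.50396728515625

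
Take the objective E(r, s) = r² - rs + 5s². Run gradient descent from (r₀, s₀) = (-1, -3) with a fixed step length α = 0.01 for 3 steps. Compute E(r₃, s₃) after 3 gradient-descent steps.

23.298500233187

∇E = (2r - s, -r + 10s)
(r₁, s₁) = (-1, -3) − 0.01·(1, -29) = (-1.01, -2.71)
(r₂, s₂) = (-1.01, -2.71) − 0.01·(0.69, -26.09) = (-1.0169, -2.4491)
(r₃, s₃) = (-1.0169, -2.4491) − 0.01·(0.4153, -23.4741) = (-1.021053, -2.214359)
E(-1.021053, -2.214359) = 23.298500233187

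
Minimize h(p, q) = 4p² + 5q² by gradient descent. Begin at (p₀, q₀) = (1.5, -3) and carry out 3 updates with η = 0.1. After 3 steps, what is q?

∇h = (8p, 10q)
(p₁, q₁) = (1.5, -3) − 0.1·(12, -30) = (0.3, 0)
(p₂, q₂) = (0.3, 0) − 0.1·(2.4, 0) = (0.06, 0)
(p₃, q₃) = (0.06, 0) − 0.1·(0.48, 0) = (0.012, 0)
q = 0

0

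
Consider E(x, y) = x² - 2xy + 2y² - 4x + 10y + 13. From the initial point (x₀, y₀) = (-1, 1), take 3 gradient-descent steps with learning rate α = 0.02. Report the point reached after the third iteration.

∇E = (2x - 2y - 4, -2x + 4y + 10)
Step 1: at (-1, 1), ∇E = (-8, 16) → (-1, 1) − 0.02·(-8, 16) = (-0.84, 0.68)
Step 2: at (-0.84, 0.68), ∇E = (-7.04, 14.4) → (-0.84, 0.68) − 0.02·(-7.04, 14.4) = (-0.6992, 0.392)
Step 3: at (-0.6992, 0.392), ∇E = (-6.1824, 12.9664) → (-0.6992, 0.392) − 0.02·(-6.1824, 12.9664) = (-0.575552, 0.132672)

(-0.575552, 0.132672)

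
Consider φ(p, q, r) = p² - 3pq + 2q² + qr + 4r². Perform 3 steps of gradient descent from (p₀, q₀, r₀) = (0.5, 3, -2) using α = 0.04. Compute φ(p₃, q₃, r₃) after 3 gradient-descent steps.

3.85157494272

∇φ = (2p - 3q, -3p + 4q + r, q + 8r)
Step 1: at (0.5, 3, -2), ∇φ = (-8, 8.5, -13) → (0.5, 3, -2) − 0.04·(-8, 8.5, -13) = (0.82, 2.66, -1.48)
Step 2: at (0.82, 2.66, -1.48), ∇φ = (-6.34, 6.7, -9.18) → (0.82, 2.66, -1.48) − 0.04·(-6.34, 6.7, -9.18) = (1.0736, 2.392, -1.1128)
Step 3: at (1.0736, 2.392, -1.1128), ∇φ = (-5.0288, 5.2344, -6.5104) → (1.0736, 2.392, -1.1128) − 0.04·(-5.0288, 5.2344, -6.5104) = (1.274752, 2.182624, -0.852384)
φ(1.274752, 2.182624, -0.852384) = 3.85157494272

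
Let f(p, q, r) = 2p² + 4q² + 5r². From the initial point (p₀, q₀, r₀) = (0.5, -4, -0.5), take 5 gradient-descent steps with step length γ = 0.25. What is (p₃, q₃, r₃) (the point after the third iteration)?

(0, 4, 1.6875)

∇f = (4p, 8q, 10r)
(p₁, q₁, r₁) = (0.5, -4, -0.5) − 0.25·(2, -32, -5) = (0, 4, 0.75)
(p₂, q₂, r₂) = (0, 4, 0.75) − 0.25·(0, 32, 7.5) = (0, -4, -1.125)
(p₃, q₃, r₃) = (0, -4, -1.125) − 0.25·(0, -32, -11.25) = (0, 4, 1.6875)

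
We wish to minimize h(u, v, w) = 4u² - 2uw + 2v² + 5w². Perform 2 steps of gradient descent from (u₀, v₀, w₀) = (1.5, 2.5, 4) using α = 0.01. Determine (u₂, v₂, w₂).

(1.4158, 2.304, 3.2962)

∇h = (8u - 2w, 4v, -2u + 10w)
Step 1: at (1.5, 2.5, 4), ∇h = (4, 10, 37) → (1.5, 2.5, 4) − 0.01·(4, 10, 37) = (1.46, 2.4, 3.63)
Step 2: at (1.46, 2.4, 3.63), ∇h = (4.42, 9.6, 33.38) → (1.46, 2.4, 3.63) − 0.01·(4.42, 9.6, 33.38) = (1.4158, 2.304, 3.2962)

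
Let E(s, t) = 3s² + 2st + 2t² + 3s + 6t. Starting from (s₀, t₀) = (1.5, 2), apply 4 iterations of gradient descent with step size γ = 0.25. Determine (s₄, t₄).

(1.125, -0.78125)

∇E = (6s + 2t + 3, 2s + 4t + 6)
(s₁, t₁) = (1.5, 2) − 0.25·(16, 17) = (-2.5, -2.25)
(s₂, t₂) = (-2.5, -2.25) − 0.25·(-16.5, -8) = (1.625, -0.25)
(s₃, t₃) = (1.625, -0.25) − 0.25·(12.25, 8.25) = (-1.4375, -2.3125)
(s₄, t₄) = (-1.4375, -2.3125) − 0.25·(-10.25, -6.125) = (1.125, -0.78125)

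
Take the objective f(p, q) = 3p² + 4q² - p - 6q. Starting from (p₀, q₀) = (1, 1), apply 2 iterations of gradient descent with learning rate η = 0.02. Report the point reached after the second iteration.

∇f = (6p - 1, 8q - 6)
(p₁, q₁) = (1, 1) − 0.02·(5, 2) = (0.9, 0.96)
(p₂, q₂) = (0.9, 0.96) − 0.02·(4.4, 1.68) = (0.812, 0.9264)

(0.812, 0.9264)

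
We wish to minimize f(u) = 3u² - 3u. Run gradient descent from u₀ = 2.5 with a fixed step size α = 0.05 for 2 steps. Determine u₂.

f′(u) = 6u - 3
Step 1: f′(2.5) = 12; u₁ = 2.5 − 0.05·12 = 1.9
Step 2: f′(1.9) = 8.4; u₂ = 1.9 − 0.05·8.4 = 1.48

1.48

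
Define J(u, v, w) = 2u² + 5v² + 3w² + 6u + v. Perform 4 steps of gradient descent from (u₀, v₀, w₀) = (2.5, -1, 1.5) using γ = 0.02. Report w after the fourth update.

∇J = (4u + 6, 10v + 1, 6w)
(u₁, v₁, w₁) = (2.5, -1, 1.5) − 0.02·(16, -9, 9) = (2.18, -0.82, 1.32)
(u₂, v₂, w₂) = (2.18, -0.82, 1.32) − 0.02·(14.72, -7.2, 7.92) = (1.8856, -0.676, 1.1616)
(u₃, v₃, w₃) = (1.8856, -0.676, 1.1616) − 0.02·(13.5424, -5.76, 6.9696) = (1.614752, -0.5608, 1.022208)
(u₄, v₄, w₄) = (1.614752, -0.5608, 1.022208) − 0.02·(12.459008, -4.608, 6.133248) = (1.36557184, -0.46864, 0.89954304)
w = 0.89954304

0.89954304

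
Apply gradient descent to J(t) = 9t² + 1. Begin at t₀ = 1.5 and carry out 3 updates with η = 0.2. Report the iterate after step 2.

J′(t) = 18t
t₁ = 1.5 − 0.2·27 = -3.9
t₂ = -3.9 − 0.2·(-70.2) = 10.14

10.14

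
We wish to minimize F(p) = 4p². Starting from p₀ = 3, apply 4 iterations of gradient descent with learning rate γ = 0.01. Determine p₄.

2.14917888

F′(p) = 8p
Step 1: F′(3) = 24; p₁ = 3 − 0.01·24 = 2.76
Step 2: F′(2.76) = 22.08; p₂ = 2.76 − 0.01·22.08 = 2.5392
Step 3: F′(2.5392) = 20.3136; p₃ = 2.5392 − 0.01·20.3136 = 2.336064
Step 4: F′(2.336064) = 18.688512; p₄ = 2.336064 − 0.01·18.688512 = 2.14917888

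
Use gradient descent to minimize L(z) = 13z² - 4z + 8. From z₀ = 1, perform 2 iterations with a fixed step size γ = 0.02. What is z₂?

0.3488

L′(z) = 26z - 4
Step 1: L′(1) = 22; z₁ = 1 − 0.02·22 = 0.56
Step 2: L′(0.56) = 10.56; z₂ = 0.56 − 0.02·10.56 = 0.3488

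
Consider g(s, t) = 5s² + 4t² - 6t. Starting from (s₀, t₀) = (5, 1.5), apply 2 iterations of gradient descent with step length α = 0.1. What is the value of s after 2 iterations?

∇g = (10s, 8t - 6)
(s₁, t₁) = (5, 1.5) − 0.1·(50, 6) = (0, 0.9)
(s₂, t₂) = (0, 0.9) − 0.1·(0, 1.2) = (0, 0.78)
s = 0

0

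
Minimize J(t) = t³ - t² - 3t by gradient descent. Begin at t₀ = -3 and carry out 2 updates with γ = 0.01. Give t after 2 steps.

-3.6627

J′(t) = 3t² - 2t - 3
Step 1: J′(-3) = 30; t₁ = -3 − 0.01·30 = -3.3
Step 2: J′(-3.3) = 36.27; t₂ = -3.3 − 0.01·36.27 = -3.6627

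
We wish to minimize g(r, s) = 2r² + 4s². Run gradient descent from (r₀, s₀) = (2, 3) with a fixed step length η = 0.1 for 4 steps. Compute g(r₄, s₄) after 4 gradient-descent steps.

0.13446144

∇g = (4r, 8s)
Step 1: at (2, 3), ∇g = (8, 24) → (2, 3) − 0.1·(8, 24) = (1.2, 0.6)
Step 2: at (1.2, 0.6), ∇g = (4.8, 4.8) → (1.2, 0.6) − 0.1·(4.8, 4.8) = (0.72, 0.12)
Step 3: at (0.72, 0.12), ∇g = (2.88, 0.96) → (0.72, 0.12) − 0.1·(2.88, 0.96) = (0.432, 0.024)
Step 4: at (0.432, 0.024), ∇g = (1.728, 0.192) → (0.432, 0.024) − 0.1·(1.728, 0.192) = (0.2592, 0.0048)
g(0.2592, 0.0048) = 0.13446144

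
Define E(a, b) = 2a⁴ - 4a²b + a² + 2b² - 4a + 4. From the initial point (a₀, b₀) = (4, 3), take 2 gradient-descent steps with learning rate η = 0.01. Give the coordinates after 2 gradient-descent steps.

∇E = (8a³ - 8ab + 2a - 4, -4a² + 4b)
(a₁, b₁) = (4, 3) − 0.01·(420, -52) = (-0.2, 3.52)
(a₂, b₂) = (-0.2, 3.52) − 0.01·(1.168, 13.92) = (-0.21168, 3.3808)

(-0.21168, 3.3808)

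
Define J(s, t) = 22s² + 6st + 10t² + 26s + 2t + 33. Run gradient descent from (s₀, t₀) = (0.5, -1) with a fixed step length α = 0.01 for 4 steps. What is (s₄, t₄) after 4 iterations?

∇J = (44s + 6t + 26, 6s + 20t + 2)
(s₁, t₁) = (0.5, -1) − 0.01·(42, -15) = (0.08, -0.85)
(s₂, t₂) = (0.08, -0.85) − 0.01·(24.42, -14.52) = (-0.1642, -0.7048)
(s₃, t₃) = (-0.1642, -0.7048) − 0.01·(14.5464, -13.0812) = (-0.309664, -0.573988)
(s₄, t₄) = (-0.309664, -0.573988) − 0.01·(8.930856, -11.337744) = (-0.39897256, -0.46061056)

(-0.39897256, -0.46061056)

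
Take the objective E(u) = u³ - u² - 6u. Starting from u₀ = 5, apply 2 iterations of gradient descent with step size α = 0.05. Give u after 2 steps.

E′(u) = 3u² - 2u - 6
Step 1: E′(5) = 59; u₁ = 5 − 0.05·59 = 2.05
Step 2: E′(2.05) = 2.5075; u₂ = 2.05 − 0.05·2.5075 = 1.924625

1.924625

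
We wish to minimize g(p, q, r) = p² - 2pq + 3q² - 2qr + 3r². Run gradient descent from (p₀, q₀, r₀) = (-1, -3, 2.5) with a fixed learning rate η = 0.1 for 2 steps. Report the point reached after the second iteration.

(-1.3, -0.56, -0.02)

∇g = (2p - 2q, -2p + 6q - 2r, -2q + 6r)
(p₁, q₁, r₁) = (-1, -3, 2.5) − 0.1·(4, -21, 21) = (-1.4, -0.9, 0.4)
(p₂, q₂, r₂) = (-1.4, -0.9, 0.4) − 0.1·(-1, -3.4, 4.2) = (-1.3, -0.56, -0.02)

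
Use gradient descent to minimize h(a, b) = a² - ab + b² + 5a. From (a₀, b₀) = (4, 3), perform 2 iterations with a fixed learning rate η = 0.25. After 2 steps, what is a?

∇h = (2a - b + 5, -a + 2b)
(a₁, b₁) = (4, 3) − 0.25·(10, 2) = (1.5, 2.5)
(a₂, b₂) = (1.5, 2.5) − 0.25·(5.5, 3.5) = (0.125, 1.625)
a = 0.125

0.125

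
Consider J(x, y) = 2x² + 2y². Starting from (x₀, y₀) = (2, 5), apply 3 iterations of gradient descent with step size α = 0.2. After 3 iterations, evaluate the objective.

0.003712

∇J = (4x, 4y)
Step 1: at (2, 5), ∇J = (8, 20) → (2, 5) − 0.2·(8, 20) = (0.4, 1)
Step 2: at (0.4, 1), ∇J = (1.6, 4) → (0.4, 1) − 0.2·(1.6, 4) = (0.08, 0.2)
Step 3: at (0.08, 0.2), ∇J = (0.32, 0.8) → (0.08, 0.2) − 0.2·(0.32, 0.8) = (0.016, 0.04)
J(0.016, 0.04) = 0.003712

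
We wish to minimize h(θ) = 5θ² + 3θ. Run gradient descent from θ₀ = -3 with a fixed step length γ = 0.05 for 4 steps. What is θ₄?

-0.46875

h′(θ) = 10θ + 3
θ₁ = -3 − 0.05·(-27) = -1.65
θ₂ = -1.65 − 0.05·(-13.5) = -0.975
θ₃ = -0.975 − 0.05·(-6.75) = -0.6375
θ₄ = -0.6375 − 0.05·(-3.375) = -0.46875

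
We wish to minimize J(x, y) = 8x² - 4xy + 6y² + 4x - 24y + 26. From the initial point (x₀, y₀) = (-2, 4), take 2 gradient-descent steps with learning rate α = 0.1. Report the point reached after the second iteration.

(-1.52, 3.2)

∇J = (16x - 4y + 4, -4x + 12y - 24)
(x₁, y₁) = (-2, 4) − 0.1·(-44, 32) = (2.4, 0.8)
(x₂, y₂) = (2.4, 0.8) − 0.1·(39.2, -24) = (-1.52, 3.2)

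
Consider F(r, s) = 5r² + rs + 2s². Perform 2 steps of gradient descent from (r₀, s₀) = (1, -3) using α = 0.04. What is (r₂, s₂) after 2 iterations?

(0.5344, -2.1792)

∇F = (10r + s, r + 4s)
(r₁, s₁) = (1, -3) − 0.04·(7, -11) = (0.72, -2.56)
(r₂, s₂) = (0.72, -2.56) − 0.04·(4.64, -9.52) = (0.5344, -2.1792)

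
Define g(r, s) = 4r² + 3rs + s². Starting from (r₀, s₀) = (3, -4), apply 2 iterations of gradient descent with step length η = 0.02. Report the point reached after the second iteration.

∇g = (8r + 3s, 3r + 2s)
(r₁, s₁) = (3, -4) − 0.02·(12, 1) = (2.76, -4.02)
(r₂, s₂) = (2.76, -4.02) − 0.02·(10.02, 0.24) = (2.5596, -4.0248)

(2.5596, -4.0248)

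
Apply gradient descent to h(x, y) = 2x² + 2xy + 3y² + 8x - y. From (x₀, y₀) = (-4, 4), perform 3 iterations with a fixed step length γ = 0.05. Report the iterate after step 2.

(-3.925, 2.725)

∇h = (4x + 2y + 8, 2x + 6y - 1)
Step 1: at (-4, 4), ∇h = (0, 15) → (-4, 4) − 0.05·(0, 15) = (-4, 3.25)
Step 2: at (-4, 3.25), ∇h = (-1.5, 10.5) → (-4, 3.25) − 0.05·(-1.5, 10.5) = (-3.925, 2.725)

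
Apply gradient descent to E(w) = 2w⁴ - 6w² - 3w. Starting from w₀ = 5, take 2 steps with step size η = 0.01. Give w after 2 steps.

E′(w) = 8w³ - 12w - 3
w₁ = 5 − 0.01·937 = -4.37
w₂ = -4.37 − 0.01·(-618.187624) = 1.81187624

1.81187624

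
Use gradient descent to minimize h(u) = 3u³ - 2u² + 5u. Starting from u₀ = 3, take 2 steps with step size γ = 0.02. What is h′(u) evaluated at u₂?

h′(u) = 9u² - 4u + 5
Step 1: h′(3) = 74; u₁ = 3 − 0.02·74 = 1.52
Step 2: h′(1.52) = 19.7136; u₂ = 1.52 − 0.02·19.7136 = 1.125728
h′(u) at (1.125728) = 11.902459769856

11.902459769856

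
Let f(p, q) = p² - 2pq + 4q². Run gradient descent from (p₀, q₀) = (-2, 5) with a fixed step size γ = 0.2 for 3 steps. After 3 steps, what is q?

∇f = (2p - 2q, -2p + 8q)
Step 1: at (-2, 5), ∇f = (-14, 44) → (-2, 5) − 0.2·(-14, 44) = (0.8, -3.8)
Step 2: at (0.8, -3.8), ∇f = (9.2, -32) → (0.8, -3.8) − 0.2·(9.2, -32) = (-1.04, 2.6)
Step 3: at (-1.04, 2.6), ∇f = (-7.28, 22.88) → (-1.04, 2.6) − 0.2·(-7.28, 22.88) = (0.416, -1.976)
q = -1.976

-1.976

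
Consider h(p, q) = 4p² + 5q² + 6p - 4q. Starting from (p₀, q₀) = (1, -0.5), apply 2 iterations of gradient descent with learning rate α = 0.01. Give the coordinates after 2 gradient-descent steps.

(0.7312, -0.329)

∇h = (8p + 6, 10q - 4)
(p₁, q₁) = (1, -0.5) − 0.01·(14, -9) = (0.86, -0.41)
(p₂, q₂) = (0.86, -0.41) − 0.01·(12.88, -8.1) = (0.7312, -0.329)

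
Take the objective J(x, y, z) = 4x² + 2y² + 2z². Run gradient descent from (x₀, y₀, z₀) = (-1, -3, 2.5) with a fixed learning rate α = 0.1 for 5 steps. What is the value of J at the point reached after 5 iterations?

∇J = (8x, 4y, 4z)
(x₁, y₁, z₁) = (-1, -3, 2.5) − 0.1·(-8, -12, 10) = (-0.2, -1.8, 1.5)
(x₂, y₂, z₂) = (-0.2, -1.8, 1.5) − 0.1·(-1.6, -7.2, 6) = (-0.04, -1.08, 0.9)
(x₃, y₃, z₃) = (-0.04, -1.08, 0.9) − 0.1·(-0.32, -4.32, 3.6) = (-0.008, -0.648, 0.54)
(x₄, y₄, z₄) = (-0.008, -0.648, 0.54) − 0.1·(-0.064, -2.592, 2.16) = (-0.0016, -0.3888, 0.324)
(x₅, y₅, z₅) = (-0.0016, -0.3888, 0.324) − 0.1·(-0.0128, -1.5552, 1.296) = (-0.00032, -0.23328, 0.1944)
J(-0.00032, -0.23328, 0.1944) = 0.1844222464

0.1844222464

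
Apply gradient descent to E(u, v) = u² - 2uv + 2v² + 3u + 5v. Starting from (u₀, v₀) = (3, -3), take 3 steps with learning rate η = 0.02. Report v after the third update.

-2.31488

∇E = (2u - 2v + 3, -2u + 4v + 5)
Step 1: at (3, -3), ∇E = (15, -13) → (3, -3) − 0.02·(15, -13) = (2.7, -2.74)
Step 2: at (2.7, -2.74), ∇E = (13.88, -11.36) → (2.7, -2.74) − 0.02·(13.88, -11.36) = (2.4224, -2.5128)
Step 3: at (2.4224, -2.5128), ∇E = (12.8704, -9.896) → (2.4224, -2.5128) − 0.02·(12.8704, -9.896) = (2.164992, -2.31488)
v = -2.31488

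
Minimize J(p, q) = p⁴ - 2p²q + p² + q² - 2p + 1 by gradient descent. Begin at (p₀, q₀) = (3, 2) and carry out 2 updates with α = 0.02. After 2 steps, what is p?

1.30404608

∇J = (4p³ - 4pq + 2p - 2, -2p² + 2q)
Step 1: at (3, 2), ∇J = (88, -14) → (3, 2) − 0.02·(88, -14) = (1.24, 2.28)
Step 2: at (1.24, 2.28), ∇J = (-3.202304, 1.4848) → (1.24, 2.28) − 0.02·(-3.202304, 1.4848) = (1.30404608, 2.250304)
p = 1.30404608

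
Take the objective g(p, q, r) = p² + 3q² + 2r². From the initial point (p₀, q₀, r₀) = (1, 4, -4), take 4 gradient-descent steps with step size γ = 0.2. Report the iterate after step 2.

∇g = (2p, 6q, 4r)
Step 1: at (1, 4, -4), ∇g = (2, 24, -16) → (1, 4, -4) − 0.2·(2, 24, -16) = (0.6, -0.8, -0.8)
Step 2: at (0.6, -0.8, -0.8), ∇g = (1.2, -4.8, -3.2) → (0.6, -0.8, -0.8) − 0.2·(1.2, -4.8, -3.2) = (0.36, 0.16, -0.16)

(0.36, 0.16, -0.16)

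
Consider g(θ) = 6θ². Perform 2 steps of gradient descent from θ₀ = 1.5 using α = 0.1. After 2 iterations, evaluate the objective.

0.0216

g′(θ) = 12θ
Step 1: g′(1.5) = 18; θ₁ = 1.5 − 0.1·18 = -0.3
Step 2: g′(-0.3) = -3.6; θ₂ = -0.3 − 0.1·(-3.6) = 0.06
g(0.06) = 0.0216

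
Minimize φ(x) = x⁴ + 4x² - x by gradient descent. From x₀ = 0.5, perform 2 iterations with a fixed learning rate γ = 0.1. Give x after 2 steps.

0.12865

φ′(x) = 4x³ + 8x - 1
Step 1: φ′(0.5) = 3.5; x₁ = 0.5 − 0.1·3.5 = 0.15
Step 2: φ′(0.15) = 0.2135; x₂ = 0.15 − 0.1·0.2135 = 0.12865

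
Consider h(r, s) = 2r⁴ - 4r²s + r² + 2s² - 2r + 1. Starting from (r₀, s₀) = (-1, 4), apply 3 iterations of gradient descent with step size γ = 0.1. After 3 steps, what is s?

∇h = (8r³ - 8rs + 2r - 2, -4r² + 4s)
Step 1: at (-1, 4), ∇h = (20, 12) → (-1, 4) − 0.1·(20, 12) = (-3, 2.8)
Step 2: at (-3, 2.8), ∇h = (-156.8, -24.8) → (-3, 2.8) − 0.1·(-156.8, -24.8) = (12.68, 5.28)
Step 3: at (12.68, 5.28), ∇h = (15797.523456, -622.0096) → (12.68, 5.28) − 0.1·(15797.523456, -622.0096) = (-1567.0723456, 67.48096)
s = 67.48096

67.48096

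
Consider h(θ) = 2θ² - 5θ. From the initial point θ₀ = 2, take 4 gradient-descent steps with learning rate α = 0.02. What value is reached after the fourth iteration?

h′(θ) = 4θ - 5
θ₁ = 2 − 0.02·3 = 1.94
θ₂ = 1.94 − 0.02·2.76 = 1.8848
θ₃ = 1.8848 − 0.02·2.5392 = 1.834016
θ₄ = 1.834016 − 0.02·2.336064 = 1.78729472

1.78729472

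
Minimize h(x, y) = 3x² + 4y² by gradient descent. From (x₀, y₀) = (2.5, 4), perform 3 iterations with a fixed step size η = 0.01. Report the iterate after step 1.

∇h = (6x, 8y)
(x₁, y₁) = (2.5, 4) − 0.01·(15, 32) = (2.35, 3.68)

(2.35, 3.68)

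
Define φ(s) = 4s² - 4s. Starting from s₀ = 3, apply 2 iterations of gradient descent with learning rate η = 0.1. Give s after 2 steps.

0.6

φ′(s) = 8s - 4
Step 1: φ′(3) = 20; s₁ = 3 − 0.1·20 = 1
Step 2: φ′(1) = 4; s₂ = 1 − 0.1·4 = 0.6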